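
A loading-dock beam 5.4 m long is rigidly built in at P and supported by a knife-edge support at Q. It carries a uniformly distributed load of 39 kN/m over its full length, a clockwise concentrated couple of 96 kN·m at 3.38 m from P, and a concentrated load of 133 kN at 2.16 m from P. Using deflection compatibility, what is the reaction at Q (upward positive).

R_Q = 129.6 kN

Release the roller at Q. Primary structure: cantilever fixed at P.
Downward deflection at the released point Q due to the loads:
  UDL 39: wL⁴/(8EI) = 4145/EI
  clockwise couple 96 at a = 3.38: M₀a(2L − a)/(2EI) = 1204/EI
  point load 133 at a = 2.16: Pa²(3L − a)/(6EI) = 1452/EI
  δ_0 = 6801/EI
Flexibility coefficient — unit upward force at Q: δ_{QQ} = L³/(3EI) = 52.49/EI.
Compatibility at Q: δ_0 − R_Q·δ_{QQ} = 0, so R_Q = 6801/52.49 = 129.6 kN.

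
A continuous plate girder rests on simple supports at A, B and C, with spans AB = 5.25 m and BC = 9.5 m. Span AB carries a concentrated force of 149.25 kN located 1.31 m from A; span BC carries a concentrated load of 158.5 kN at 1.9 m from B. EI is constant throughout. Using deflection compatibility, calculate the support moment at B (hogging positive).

Insert a hinge at B; M_B is the redundant, and each span becomes simply supported.
End slopes at the hinge B, treating each span as simply supported:
  span AB: point load 149.25 at a = 1.31: Pab(L + a)/(6LEI) = 160.4/EI
  span BC: point load 158.5 at a = 1.9: Pab(L + b)/(6LEI) = 686.6/EI
  relative rotation θ_0 = (160.4 + 686.6)/EI = 847/EI
A unit hogging moment at B produces rotation L₁/(3EI) + L₂/(3EI) = 4.917/EI.
Compatibility: M_B·(L₁+L₂)/(3EI) = θ_0, giving M_B = 172.3 kN·m (hogging).

M_B = 172.3 kN·m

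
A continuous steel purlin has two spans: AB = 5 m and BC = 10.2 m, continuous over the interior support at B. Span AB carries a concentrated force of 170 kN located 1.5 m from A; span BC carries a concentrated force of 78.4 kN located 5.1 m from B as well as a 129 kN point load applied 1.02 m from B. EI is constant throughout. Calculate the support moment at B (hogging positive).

M_B = 214.3 kN·m

Take M_B as the redundant. Released structure: two simple spans AB and BC with a hinge at B.
Discontinuity in slope at B on the released structure — sum the simple-span end rotations:
  span AB: point load 170 at a = 1.5: Pab(L + a)/(6LEI) = 193.4/EI
  span BC: point load 78.4 at a = 5.1: Pab(L + b)/(6LEI) = 509.8/EI
  span BC: point load 129 at a = 1.02: Pab(L + b)/(6LEI) = 382.5/EI
  relative rotation θ_0 = (193.4 + 892.3)/EI = 1086/EI
A unit hogging moment at B produces rotation L₁/(3EI) + L₂/(3EI) = 5.067/EI.
Slope continuity at B: θ_0 = M_B·5.067/EI, so M_B = 1086/5.067 = 214.3 kN·m (hogging).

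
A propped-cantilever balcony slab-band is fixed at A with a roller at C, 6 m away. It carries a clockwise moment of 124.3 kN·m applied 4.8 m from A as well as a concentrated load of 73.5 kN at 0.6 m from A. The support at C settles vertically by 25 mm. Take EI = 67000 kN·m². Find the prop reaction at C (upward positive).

R_C = 7.634 kN

Take the reaction at C as the redundant and release it; the primary structure is a cantilever fixed at A.
Primary-structure tip deflection at C by superposition:
  clockwise couple 124.3 at a = 4.8: M₀a(2L − a)/(2EI) = 2148/EI
  point load 73.5 at a = 0.6: Pa²(3L − a)/(6EI) = 76.73/EI
  δ_0 = 2225/EI
Flexibility coefficient — unit upward force at C: δ_{CC} = L³/(3EI) = 72/EI.
With EI = 67000 kN·m²: δ_0 = 0.033204 m and δ_{CC} = 0.001075 m/kN.
Compatibility — the beam at C must follow the support down by 0.025 m: δ_0 − R_C·δ_{CC} = 0.025, so R_C = (0.033204 − 0.025)/0.001075 = 7.634 kN.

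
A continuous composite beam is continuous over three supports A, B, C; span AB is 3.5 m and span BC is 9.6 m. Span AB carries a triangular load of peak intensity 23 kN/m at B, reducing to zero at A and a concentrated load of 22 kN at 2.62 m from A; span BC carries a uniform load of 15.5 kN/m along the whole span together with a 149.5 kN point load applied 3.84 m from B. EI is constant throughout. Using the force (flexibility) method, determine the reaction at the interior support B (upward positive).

Insert a hinge at B; M_B is the redundant, and each span becomes simply supported.
Rotations at B on the released spans (each span's end-slope, ×1/EI):
  span AB: triangular load, peak 23: w₀L³/(45EI) = 21.91/EI
  span AB: point load 22 at a = 2.62: Pab(L + a)/(6LEI) = 14.78/EI
  span BC: UDL 15.5: wL³/(24EI) = 571.4/EI
  span BC: point load 149.5 at a = 3.84: Pab(L + b)/(6LEI) = 881.8/EI
  relative rotation θ_0 = (36.7 + 1453)/EI = 1490/EI
A unit hogging moment at B produces rotation L₁/(3EI) + L₂/(3EI) = 4.367/EI.
Compatibility: M_B·(L₁+L₂)/(3EI) = θ_0, giving M_B = 341.2 kN·m (hogging).
Span AB, ΣM about A with M_B applied at B: R_B^{AB}·3.5 = 151.6 + 341.2, so R_B^{AB} = 140.8 kN and R_A = 62.25 − 140.8 = -78.54 kN.
Span BC, ΣM about C: R_B^{BC}·9.6 = 1575 + 341.2, so R_B^{BC} = 199.6 kN and R_C = 298.3 − 199.6 = 98.66 kN.
R_B = 140.8 + 199.6 = 340.4 kN.

R_B = 340.4 kN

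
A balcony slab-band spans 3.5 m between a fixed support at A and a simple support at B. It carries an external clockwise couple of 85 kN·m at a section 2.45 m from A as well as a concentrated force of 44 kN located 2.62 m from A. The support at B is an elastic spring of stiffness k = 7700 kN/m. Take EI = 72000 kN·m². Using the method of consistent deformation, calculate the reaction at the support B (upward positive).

R_B = 36.82 kN

Take the reaction at B as the redundant and release it; the primary structure is a cantilever fixed at A.
Deflection at B on the released cantilever, summing each load's contribution:
  clockwise couple 85 at a = 2.45: M₀a(2L − a)/(2EI) = 473.8/EI
  point load 44 at a = 2.62: Pa²(3L − a)/(6EI) = 396.7/EI
  δ_0 = 870.4/EI
Flexibility coefficient — unit upward force at B: δ_{BB} = L³/(3EI) = 14.29/EI.
With EI = 72000 kN·m²: δ_0 = 0.012089 m and δ_{BB} = 0.000198 m/kN.
Compatibility — the spring shortens by R_B/k under the reaction it provides: δ_0 − R_B·δ_{BB} = R_B/k. With 1/k = 0.00013 m/kN, R_B = δ_0 / (δ_{BB} + 1/k) = 0.012089 / (0.000198 + 0.00013) = 36.82 kN.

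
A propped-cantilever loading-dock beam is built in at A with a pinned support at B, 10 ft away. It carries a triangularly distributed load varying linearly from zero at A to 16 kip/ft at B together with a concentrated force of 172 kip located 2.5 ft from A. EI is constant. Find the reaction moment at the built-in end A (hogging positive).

Remove the prop at B; the released (primary) structure is a cantilever built in at A.
Free-end deflection of the primary structure under the applied loading (downward +):
  triangular load, peak 16 at the free end: 11w₀L⁴/(120EI) = 14667/EI
  point load 172 at a = 2.5: Pa²(3L − a)/(6EI) = 4927/EI
  δ_0 = 19594/EI
Flexibility coefficient — unit upward force at B: δ_{BB} = L³/(3EI) = 333.3/EI.
Compatibility at B: δ_0 − R_B·δ_{BB} = 0, so R_B = 19594/333.3 = 58.78 kip.
Moment equilibrium about A: M_A = Σ(load moments about A) − R_B·L = 963.3 − 58.78×10 = 375.5 kip·ft.

M_A = 375.5 kip·ft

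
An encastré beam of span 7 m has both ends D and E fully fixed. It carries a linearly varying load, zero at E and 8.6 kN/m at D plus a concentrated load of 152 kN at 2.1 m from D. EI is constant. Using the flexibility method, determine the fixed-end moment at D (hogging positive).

Take the two fixed-end moments M_D, M_E as redundants; the released structure is the simple span DE.
End rotations of the released simple span under the applied load (×1/EI):
  at D: triangular load, peak 8.6: w₀L³/(45EI) = 65.55/EI
  at E: triangular load, peak 8.6: 7w₀L³/(360EI) = 57.36/EI
  at D: point load 152 at a = 2.1: Pab(L + b)/(6LEI) = 443.2/EI
  at E: point load 152 at a = 2.1: Pab(L + a)/(6LEI) = 338.9/EI
  θ_D0 = 508.7/EI,  θ_E0 = 396.2/EI
Flexibility coefficients: a unit moment at one end gives L/(3EI) there and L/(6EI) at the far end, so f₁₁ = f₂₂ = 2.333/EI and f₁₂ = f₂₁ = 1.167/EI.
Compatibility — zero rotation at each built-in end:
  2.333 M_D + 1.167 M_E = 508.7
  1.167 M_D + 2.333 M_E = 396.2
Solving the pair gives M_D = 177.5 kN·m and M_E = 81.08 kN·m (hogging).

M_D = 177.5 kN·m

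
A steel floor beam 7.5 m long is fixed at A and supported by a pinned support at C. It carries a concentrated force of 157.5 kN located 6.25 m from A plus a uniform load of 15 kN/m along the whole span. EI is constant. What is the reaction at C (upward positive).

Release the roller at C. Primary structure: cantilever fixed at A.
Free-end deflection of the primary structure under the applied loading (downward +):
  point load 157.5 at a = 6.25: Pa²(3L − a)/(6EI) = 16663/EI
  UDL 15: wL⁴/(8EI) = 5933/EI
  δ_0 = 22595/EI
Tip deflection under a unit load at C: L³/(3EI) = 140.6/EI.
Compatibility at C: δ_0 − R_C·δ_{CC} = 0, so R_C = 22595/140.6 = 160.7 kN.

R_C = 160.7 kN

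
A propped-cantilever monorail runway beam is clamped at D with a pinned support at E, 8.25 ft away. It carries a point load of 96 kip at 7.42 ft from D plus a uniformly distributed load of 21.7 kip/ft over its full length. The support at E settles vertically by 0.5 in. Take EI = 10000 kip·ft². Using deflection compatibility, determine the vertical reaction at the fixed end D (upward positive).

R_D = 128.6 kip

Remove the prop at E; the released (primary) structure is a cantilever built in at D.
Deflection at E on the released cantilever, summing each load's contribution:
  point load 96 at a = 7.42: Pa²(3L − a)/(6EI) = 15266/EI
  UDL 21.7: wL⁴/(8EI) = 12566/EI
  δ_0 = 27832/EI
Tip deflection under a unit load at E: L³/(3EI) = 187.2/EI.
With EI = 10000 kip·ft²: δ_0 = 2.7832 ft and δ_{EE} = 0.018717 ft/kip.
Compatibility — the beam at E must follow the support down by 0.04167 ft: δ_0 − R_E·δ_{EE} = 0.04167, so R_E = (2.7832 − 0.04167)/0.018717 = 146.5 kip.
Vertical equilibrium: R_D = ΣP − R_E = 275 − 146.5 = 128.6 kip.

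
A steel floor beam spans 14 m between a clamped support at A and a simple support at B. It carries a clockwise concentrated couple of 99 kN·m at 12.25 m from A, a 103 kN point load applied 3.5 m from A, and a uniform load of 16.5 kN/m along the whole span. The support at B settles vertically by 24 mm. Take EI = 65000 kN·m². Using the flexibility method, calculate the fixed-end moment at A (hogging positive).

Choose R_B as the redundant. The primary structure is the cantilever fixed at A.
Free-end deflection of the primary structure under the applied loading (downward +):
  clockwise couple 99 at a = 12.25: M₀a(2L − a)/(2EI) = 9550/EI
  point load 103 at a = 3.5: Pa²(3L − a)/(6EI) = 8096/EI
  UDL 16.5: wL⁴/(8EI) = 79233/EI
  δ_0 = 96880/EI
Tip deflection under a unit load at B: L³/(3EI) = 914.7/EI.
With EI = 65000 kN·m²: δ_0 = 1.4905 m and δ_{BB} = 0.014072 m/kN.
Compatibility — the beam at B must follow the support down by 0.024 m: δ_0 − R_B·δ_{BB} = 0.024, so R_B = (1.4905 − 0.024)/0.014072 = 104.2 kN.
Moment equilibrium about A: M_A = Σ(load moments about A) − R_B·L = 2076 − 104.2×14 = 617.5 kN·m.

M_A = 617.5 kN·m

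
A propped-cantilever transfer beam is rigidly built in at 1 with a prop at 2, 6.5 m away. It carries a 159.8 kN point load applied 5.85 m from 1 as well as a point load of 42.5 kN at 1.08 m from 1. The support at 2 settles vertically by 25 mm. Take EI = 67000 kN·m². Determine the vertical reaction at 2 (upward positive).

R_2 = 119.3 kN

Release the roller at 2. Primary structure: cantilever fixed at 1.
Free-end deflection of the primary structure under the applied loading (downward +):
  point load 159.8 at a = 5.85: Pa²(3L − a)/(6EI) = 12441/EI
  point load 42.5 at a = 1.08: Pa²(3L − a)/(6EI) = 152.2/EI
  δ_0 = 12594/EI
Tip deflection under a unit load at 2: L³/(3EI) = 91.54/EI.
With EI = 67000 kN·m²: δ_0 = 0.18796 m and δ_{22} = 0.001366 m/kN.
Compatibility — the beam at 2 must follow the support down by 0.025 m: δ_0 − R_2·δ_{22} = 0.025, so R_2 = (0.18796 − 0.025)/0.001366 = 119.3 kN.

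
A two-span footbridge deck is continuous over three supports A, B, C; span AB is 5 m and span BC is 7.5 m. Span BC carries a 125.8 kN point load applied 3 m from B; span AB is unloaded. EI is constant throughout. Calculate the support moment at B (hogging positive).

Release continuity at B by inserting a hinge; the redundant is the internal moment M_B. The primary structure is two simply-supported spans AB and BC.
Rotations at B on the released spans (each span's end-slope, ×1/EI):
  span BC: point load 125.8 at a = 3: Pab(L + b)/(6LEI) = 452.9/EI
  relative rotation θ_0 = (0 + 452.9)/EI = 452.9/EI
A unit hogging moment at B produces rotation L₁/(3EI) + L₂/(3EI) = 4.167/EI.
Slope continuity at B: θ_0 = M_B·4.167/EI, so M_B = 452.9/4.167 = 108.7 kN·m (hogging).

M_B = 108.7 kN·m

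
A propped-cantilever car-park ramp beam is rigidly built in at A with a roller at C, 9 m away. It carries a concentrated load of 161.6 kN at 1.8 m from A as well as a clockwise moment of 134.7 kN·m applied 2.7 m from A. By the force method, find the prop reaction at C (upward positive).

R_C = 20.5 kN

Choose R_C as the redundant. The primary structure is the cantilever fixed at A.
Deflection at C on the released cantilever, summing each load's contribution:
  point load 161.6 at a = 1.8: Pa²(3L − a)/(6EI) = 2199/EI
  clockwise couple 134.7 at a = 2.7: M₀a(2L − a)/(2EI) = 2782/EI
  δ_0 = 4981/EI
Flexibility coefficient — unit upward force at C: δ_{CC} = L³/(3EI) = 243/EI.
The prop prevents deflection at C: R_C = δ_0/δ_{CC} = 4981/243 = 20.5 kN.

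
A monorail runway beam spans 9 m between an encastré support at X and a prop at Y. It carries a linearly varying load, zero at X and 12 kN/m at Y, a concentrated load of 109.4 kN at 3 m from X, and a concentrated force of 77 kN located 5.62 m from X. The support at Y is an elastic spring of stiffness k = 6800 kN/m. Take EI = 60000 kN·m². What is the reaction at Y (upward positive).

Take the reaction at Y as the redundant and release it; the primary structure is a cantilever fixed at X.
Deflection at Y on the released cantilever, summing each load's contribution:
  triangular load, peak 12 at the free end: 11w₀L⁴/(120EI) = 7217/EI
  point load 109.4 at a = 3: Pa²(3L − a)/(6EI) = 3938/EI
  point load 77 at a = 5.62: Pa²(3L − a)/(6EI) = 8666/EI
  δ_0 = 19822/EI
Flexibility coefficient — unit upward force at Y: δ_{YY} = L³/(3EI) = 243/EI.
With EI = 60000 kN·m²: δ_0 = 0.33036 m and δ_{YY} = 0.00405 m/kN.
Compatibility — the spring shortens by R_Y/k under the reaction it provides: δ_0 − R_Y·δ_{YY} = R_Y/k. With 1/k = 0.000147 m/kN, R_Y = δ_0 / (δ_{YY} + 1/k) = 0.33036 / (0.00405 + 0.000147) = 78.71 kN.

R_Y = 78.71 kN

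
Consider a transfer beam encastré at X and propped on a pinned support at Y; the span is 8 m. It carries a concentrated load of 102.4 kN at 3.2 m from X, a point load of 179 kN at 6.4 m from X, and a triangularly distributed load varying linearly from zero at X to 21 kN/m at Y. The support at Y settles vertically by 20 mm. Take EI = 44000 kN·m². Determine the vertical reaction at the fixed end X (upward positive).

R_X = 177 kN

Remove the prop at Y; the released (primary) structure is a cantilever built in at X.
Free-end deflection of the primary structure under the applied loading (downward +):
  point load 102.4 at a = 3.2: Pa²(3L − a)/(6EI) = 3635/EI
  point load 179 at a = 6.4: Pa²(3L − a)/(6EI) = 21507/EI
  triangular load, peak 21 at the free end: 11w₀L⁴/(120EI) = 7885/EI
  δ_0 = 33027/EI
Flexibility coefficient — unit upward force at Y: δ_{YY} = L³/(3EI) = 170.7/EI.
With EI = 44000 kN·m²: δ_0 = 0.7506 m and δ_{YY} = 0.003879 m/kN.
Compatibility — the beam at Y must follow the support down by 0.02 m: δ_0 − R_Y·δ_{YY} = 0.02, so R_Y = (0.7506 − 0.02)/0.003879 = 188.4 kN.
Vertical equilibrium: R_X = ΣP − R_Y = 365.4 − 188.4 = 177 kN.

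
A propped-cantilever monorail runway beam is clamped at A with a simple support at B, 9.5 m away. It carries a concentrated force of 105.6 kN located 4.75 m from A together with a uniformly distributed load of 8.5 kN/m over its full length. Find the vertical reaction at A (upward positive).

R_A = 123.1 kN

Remove the prop at B; the released (primary) structure is a cantilever built in at A.
Deflection at B on the released cantilever, summing each load's contribution:
  point load 105.6 at a = 4.75: Pa²(3L − a)/(6EI) = 9431/EI
  UDL 8.5: wL⁴/(8EI) = 8654/EI
  δ_0 = 18085/EI
Flexibility coefficient — unit upward force at B: δ_{BB} = L³/(3EI) = 285.8/EI.
The prop prevents deflection at B: R_B = δ_0/δ_{BB} = 18085/285.8 = 63.28 kN.
Vertical equilibrium: R_A = ΣP − R_B = 186.3 − 63.28 = 123.1 kN.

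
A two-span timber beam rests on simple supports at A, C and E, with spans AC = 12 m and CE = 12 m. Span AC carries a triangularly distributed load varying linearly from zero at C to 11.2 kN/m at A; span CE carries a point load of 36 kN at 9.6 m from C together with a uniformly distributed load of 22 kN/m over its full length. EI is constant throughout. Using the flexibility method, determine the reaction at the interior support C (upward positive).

R_C = 205.9 kN

Insert a hinge at C; M_C is the redundant, and each span becomes simply supported.
Discontinuity in slope at C on the released structure — sum the simple-span end rotations:
  span AC: triangular load, peak 11.2: 7w₀L³/(360EI) = 376.3/EI
  span CE: point load 36 at a = 9.6: Pab(L + b)/(6LEI) = 165.9/EI
  span CE: UDL 22: wL³/(24EI) = 1584/EI
  relative rotation θ_0 = (376.3 + 1750)/EI = 2126/EI
A unit hogging moment at C produces rotation L₁/(3EI) + L₂/(3EI) = 8/EI.
Compatibility: M_C·(L₁+L₂)/(3EI) = θ_0, giving M_C = 265.8 kN·m (hogging).
Span AC, ΣM about A with M_C applied at C: R_C^{AC}·12 = 268.8 + 265.8, so R_C^{AC} = 44.55 kN and R_A = 67.2 − 44.55 = 22.65 kN.
Span CE, ΣM about E: R_C^{CE}·12 = 1670 + 265.8, so R_C^{CE} = 161.3 kN and R_E = 300 − 161.3 = 138.7 kN.
R_C = 44.55 + 161.3 = 205.9 kN.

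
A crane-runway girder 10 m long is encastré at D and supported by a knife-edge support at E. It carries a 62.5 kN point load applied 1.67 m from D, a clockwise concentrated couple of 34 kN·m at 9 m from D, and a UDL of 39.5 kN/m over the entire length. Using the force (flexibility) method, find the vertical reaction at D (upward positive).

R_D = 301.9 kN

Remove the prop at E; the released (primary) structure is a cantilever built in at D.
Primary-structure tip deflection at E by superposition:
  point load 62.5 at a = 1.67: Pa²(3L − a)/(6EI) = 823/EI
  clockwise couple 34 at a = 9: M₀a(2L − a)/(2EI) = 1683/EI
  UDL 39.5: wL⁴/(8EI) = 49375/EI
  δ_0 = 51881/EI
Flexibility coefficient — unit upward force at E: δ_{EE} = L³/(3EI) = 333.3/EI.
The prop prevents deflection at E: R_E = δ_0/δ_{EE} = 51881/333.3 = 155.6 kN.
Vertical equilibrium: R_D = ΣP − R_E = 457.5 − 155.6 = 301.9 kN.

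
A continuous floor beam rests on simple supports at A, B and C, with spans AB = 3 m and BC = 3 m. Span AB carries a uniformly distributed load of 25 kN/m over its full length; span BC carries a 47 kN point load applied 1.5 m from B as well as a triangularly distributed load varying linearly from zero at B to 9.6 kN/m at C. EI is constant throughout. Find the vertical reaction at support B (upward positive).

R_B = 85.67 kN

Release continuity at B by inserting a hinge; the redundant is the internal moment M_B. The primary structure is two simply-supported spans AB and BC.
Rotations at B on the released spans (each span's end-slope, ×1/EI):
  span AB: UDL 25: wL³/(24EI) = 28.12/EI
  span BC: point load 47 at a = 1.5: Pab(L + b)/(6LEI) = 26.44/EI
  span BC: triangular load, peak 9.6: 7w₀L³/(360EI) = 5.04/EI
  relative rotation θ_0 = (28.12 + 31.48)/EI = 59.6/EI
A unit hogging moment at B produces rotation L₁/(3EI) + L₂/(3EI) = 2/EI.
Slope continuity at B: θ_0 = M_B·2/EI, so M_B = 59.6/2 = 29.8 kN·m (hogging).
Span AB, ΣM about A with M_B applied at B: R_B^{AB}·3 = 112.5 + 29.8, so R_B^{AB} = 47.43 kN and R_A = 75 − 47.43 = 27.57 kN.
Span BC, ΣM about C: R_B^{BC}·3 = 84.9 + 29.8, so R_B^{BC} = 38.23 kN and R_C = 61.4 − 38.23 = 23.17 kN.
R_B = 47.43 + 38.23 = 85.67 kN.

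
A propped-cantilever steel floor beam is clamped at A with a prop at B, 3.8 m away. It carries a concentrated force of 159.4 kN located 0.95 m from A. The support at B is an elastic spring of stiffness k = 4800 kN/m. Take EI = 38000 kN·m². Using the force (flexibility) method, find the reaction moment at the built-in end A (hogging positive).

M_A = 115.1 kN·m

Remove the prop at B; the released (primary) structure is a cantilever built in at A.
Downward deflection at the released point B due to the loads:
  point load 159.4 at a = 0.95: Pa²(3L − a)/(6EI) = 250.6/EI
Flexibility coefficient — unit upward force at B: δ_{BB} = L³/(3EI) = 18.29/EI.
With EI = 38000 kN·m²: δ_0 = 0.006594 m and δ_{BB} = 0.000481 m/kN.
Compatibility — the spring shortens by R_B/k under the reaction it provides: δ_0 − R_B·δ_{BB} = R_B/k. With 1/k = 0.000208 m/kN, R_B = δ_0 / (δ_{BB} + 1/k) = 0.006594 / (0.000481 + 0.000208) = 9.56 kN.
Moment equilibrium about A: M_A = Σ(load moments about A) − R_B·L = 151.4 − 9.56×3.8 = 115.1 kN·m.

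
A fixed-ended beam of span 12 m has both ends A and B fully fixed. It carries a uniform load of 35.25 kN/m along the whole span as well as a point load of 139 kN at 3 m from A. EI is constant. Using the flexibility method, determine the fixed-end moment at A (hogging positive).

Take the two fixed-end moments M_A, M_B as redundants; the released structure is the simple span AB.
End rotations of the released simple span under the applied load (×1/EI):
  at A: UDL 35.25: wL³/(24EI) = 2538/EI
  at B: UDL 35.25: wL³/(24EI) = 2538/EI
  at A: point load 139 at a = 3: Pab(L + b)/(6LEI) = 1095/EI
  at B: point load 139 at a = 3: Pab(L + a)/(6LEI) = 781.9/EI
  θ_A0 = 3633/EI,  θ_B0 = 3320/EI
Flexibility coefficients: a unit moment at one end gives L/(3EI) there and L/(6EI) at the far end, so f₁₁ = f₂₂ = 4/EI and f₁₂ = f₂₁ = 2/EI.
Compatibility — zero rotation at each built-in end:
  4 M_A + 2 M_B = 3633
  2 M_A + 4 M_B = 3320
Solving the pair gives M_A = 657.6 kN·m and M_B = 501.2 kN·m (hogging).

M_A = 657.6 kN·m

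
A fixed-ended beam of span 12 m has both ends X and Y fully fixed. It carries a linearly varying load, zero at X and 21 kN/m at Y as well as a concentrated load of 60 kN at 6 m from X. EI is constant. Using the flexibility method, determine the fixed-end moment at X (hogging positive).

Release both end moments; the primary structure is a simply-supported span XY with redundants M_X and M_Y.
Simple-span end rotations at X and Y under the given loads:
  at X: triangular load, peak 21: 7w₀L³/(360EI) = 705.6/EI
  at Y: triangular load, peak 21: w₀L³/(45EI) = 806.4/EI
  at X: point load 60 at a = 6: Pab(L + b)/(6LEI) = 540/EI
  at Y: point load 60 at a = 6: Pab(L + a)/(6LEI) = 540/EI
  θ_X0 = 1246/EI,  θ_Y0 = 1346/EI
Flexibility coefficients: a unit moment at one end gives L/(3EI) there and L/(6EI) at the far end, so f₁₁ = f₂₂ = 4/EI and f₁₂ = f₂₁ = 2/EI.
Compatibility — zero rotation at each built-in end:
  4 M_X + 2 M_Y = 1246
  2 M_X + 4 M_Y = 1346
Solving the pair gives M_X = 190.8 kN·m and M_Y = 241.2 kN·m (hogging).

M_X = 190.8 kN·m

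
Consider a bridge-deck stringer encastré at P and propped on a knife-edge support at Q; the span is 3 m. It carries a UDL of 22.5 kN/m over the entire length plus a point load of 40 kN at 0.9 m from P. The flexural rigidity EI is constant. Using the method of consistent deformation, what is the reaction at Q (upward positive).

R_Q = 30.17 kN

Release the roller at Q. Primary structure: cantilever fixed at P.
Primary-structure tip deflection at Q by superposition:
  UDL 22.5: wL⁴/(8EI) = 227.8/EI
  point load 40 at a = 0.9: Pa²(3L − a)/(6EI) = 43.74/EI
  δ_0 = 271.6/EI
Flexibility coefficient — unit upward force at Q: δ_{QQ} = L³/(3EI) = 9/EI.
The prop prevents deflection at Q: R_Q = δ_0/δ_{QQ} = 271.6/9 = 30.17 kN.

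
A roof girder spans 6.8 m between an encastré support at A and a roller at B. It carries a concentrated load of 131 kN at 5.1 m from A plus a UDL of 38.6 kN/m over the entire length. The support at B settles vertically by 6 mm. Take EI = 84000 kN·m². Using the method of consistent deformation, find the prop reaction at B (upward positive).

R_B = 176.5 kN

Remove the prop at B; the released (primary) structure is a cantilever built in at A.
Downward deflection at the released point B due to the loads:
  point load 131 at a = 5.1: Pa²(3L − a)/(6EI) = 8689/EI
  UDL 38.6: wL⁴/(8EI) = 10317/EI
  δ_0 = 19005/EI
Tip deflection under a unit load at B: L³/(3EI) = 104.8/EI.
With EI = 84000 kN·m²: δ_0 = 0.22625 m and δ_{BB} = 0.001248 m/kN.
Compatibility — the beam at B must follow the support down by 0.006 m: δ_0 − R_B·δ_{BB} = 0.006, so R_B = (0.22625 − 0.006)/0.001248 = 176.5 kN.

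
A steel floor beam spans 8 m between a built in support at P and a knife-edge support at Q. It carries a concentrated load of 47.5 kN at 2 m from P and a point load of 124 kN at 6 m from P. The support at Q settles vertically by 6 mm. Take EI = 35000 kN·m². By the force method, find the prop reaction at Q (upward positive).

R_Q = 81.32 kN

Take the reaction at Q as the redundant and release it; the primary structure is a cantilever fixed at P.
Downward deflection at the released point Q due to the loads:
  point load 47.5 at a = 2: Pa²(3L − a)/(6EI) = 696.7/EI
  point load 124 at a = 6: Pa²(3L − a)/(6EI) = 13392/EI
  δ_0 = 14089/EI
Flexibility coefficient — unit upward force at Q: δ_{QQ} = L³/(3EI) = 170.7/EI.
With EI = 35000 kN·m²: δ_0 = 0.40253 m and δ_{QQ} = 0.004876 m/kN.
Compatibility — the beam at Q must follow the support down by 0.006 m: δ_0 − R_Q·δ_{QQ} = 0.006, so R_Q = (0.40253 − 0.006)/0.004876 = 81.32 kN.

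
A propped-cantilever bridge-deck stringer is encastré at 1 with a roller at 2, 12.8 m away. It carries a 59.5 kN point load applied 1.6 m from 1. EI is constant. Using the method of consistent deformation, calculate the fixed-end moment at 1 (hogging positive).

M_1 = 78.09 kN·m

Choose R_2 as the redundant. The primary structure is the cantilever fixed at 1.
Free-end deflection of the primary structure under the applied loading (downward +):
  point load 59.5 at a = 1.6: Pa²(3L − a)/(6EI) = 934.2/EI
Flexibility coefficient — unit upward force at 2: δ_{22} = L³/(3EI) = 699.1/EI.
Compatibility at 2: δ_0 − R_2·δ_{22} = 0, so R_2 = 934.2/699.1 = 1.336 kN.
Moment equilibrium about 1: M_1 = Σ(load moments about 1) − R_2·L = 95.2 − 1.336×12.8 = 78.09 kN·m.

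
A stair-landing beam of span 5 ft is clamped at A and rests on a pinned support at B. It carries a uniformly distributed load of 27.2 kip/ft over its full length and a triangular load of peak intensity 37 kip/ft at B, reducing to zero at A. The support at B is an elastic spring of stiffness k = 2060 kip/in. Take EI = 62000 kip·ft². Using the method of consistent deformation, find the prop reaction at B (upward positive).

R_B = 96.09 kip

Release the roller at B. Primary structure: cantilever fixed at A.
Downward deflection at the released point B due to the loads:
  UDL 27.2: wL⁴/(8EI) = 2125/EI
  triangular load, peak 37 at the free end: 11w₀L⁴/(120EI) = 2120/EI
  δ_0 = 4245/EI
Tip deflection under a unit load at B: L³/(3EI) = 41.67/EI.
With EI = 62000 kip·ft²: δ_0 = 0.068464 ft and δ_{BB} = 0.000672 ft/kip.
Compatibility — the spring shortens by R_B/k under the reaction it provides: δ_0 − R_B·δ_{BB} = R_B/k. With 1/k = 1/(2060×12) ft/kip = 0.00004 ft/kip, R_B = δ_0 / (δ_{BB} + 1/k) = 0.068464 / (0.000672 + 0.00004) = 96.09 kip.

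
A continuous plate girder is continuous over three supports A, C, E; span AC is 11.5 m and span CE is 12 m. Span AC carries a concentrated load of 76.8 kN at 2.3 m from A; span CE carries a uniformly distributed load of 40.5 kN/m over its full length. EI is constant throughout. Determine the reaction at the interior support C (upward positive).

R_C = 328.8 kN

Release continuity at C by inserting a hinge; the redundant is the internal moment M_C. The primary structure is two simply-supported spans AC and CE.
Rotations at C on the released spans (each span's end-slope, ×1/EI):
  span AC: point load 76.8 at a = 2.3: Pab(L + a)/(6LEI) = 325/EI
  span CE: UDL 40.5: wL³/(24EI) = 2916/EI
  relative rotation θ_0 = (325 + 2916)/EI = 3241/EI
A unit hogging moment at C produces rotation L₁/(3EI) + L₂/(3EI) = 7.833/EI.
Slope continuity at C: θ_0 = M_C·7.833/EI, so M_C = 3241/7.833 = 413.7 kN·m (hogging).
Span AC, ΣM about A with M_C applied at C: R_C^{AC}·11.5 = 176.6 + 413.7, so R_C^{AC} = 51.34 kN and R_A = 76.8 − 51.34 = 25.46 kN.
Span CE, ΣM about E: R_C^{CE}·12 = 2916 + 413.7, so R_C^{CE} = 277.5 kN and R_E = 486 − 277.5 = 208.5 kN.
R_C = 51.34 + 277.5 = 328.8 kN.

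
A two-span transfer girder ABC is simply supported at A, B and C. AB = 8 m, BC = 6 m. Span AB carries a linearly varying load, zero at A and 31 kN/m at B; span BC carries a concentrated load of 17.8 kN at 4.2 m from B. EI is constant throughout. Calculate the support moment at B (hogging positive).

Insert a hinge at B; M_B is the redundant, and each span becomes simply supported.
Rotations at B on the released spans (each span's end-slope, ×1/EI):
  span AB: triangular load, peak 31: w₀L³/(45EI) = 352.7/EI
  span BC: point load 17.8 at a = 4.2: Pab(L + b)/(6LEI) = 29.16/EI
  relative rotation θ_0 = (352.7 + 29.16)/EI = 381.9/EI
A unit hogging moment at B produces rotation L₁/(3EI) + L₂/(3EI) = 4.667/EI.
Compatibility: M_B·(L₁+L₂)/(3EI) = θ_0, giving M_B = 81.83 kN·m (hogging).

M_B = 81.83 kN·m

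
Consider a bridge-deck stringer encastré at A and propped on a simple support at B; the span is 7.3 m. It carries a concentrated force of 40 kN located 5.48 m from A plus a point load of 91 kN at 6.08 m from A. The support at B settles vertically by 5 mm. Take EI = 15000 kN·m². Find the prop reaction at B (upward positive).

Remove the prop at B; the released (primary) structure is a cantilever built in at A.
Deflection at B on the released cantilever, summing each load's contribution:
  point load 40 at a = 5.48: Pa²(3L − a)/(6EI) = 3287/EI
  point load 91 at a = 6.08: Pa²(3L − a)/(6EI) = 8870/EI
  δ_0 = 12157/EI
Tip deflection under a unit load at B: L³/(3EI) = 129.7/EI.
With EI = 15000 kN·m²: δ_0 = 0.81046 m and δ_{BB} = 0.008645 m/kN.
Compatibility — the beam at B must follow the support down by 0.005 m: δ_0 − R_B·δ_{BB} = 0.005, so R_B = (0.81046 − 0.005)/0.008645 = 93.17 kN.

R_B = 93.17 kN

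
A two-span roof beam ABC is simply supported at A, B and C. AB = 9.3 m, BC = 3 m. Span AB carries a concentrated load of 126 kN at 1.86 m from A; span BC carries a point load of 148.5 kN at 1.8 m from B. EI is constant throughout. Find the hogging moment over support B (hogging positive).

Take M_B as the redundant. Released structure: two simple spans AB and BC with a hinge at B.
Rotations at B on the released spans (each span's end-slope, ×1/EI):
  span AB: point load 126 at a = 1.86: Pab(L + a)/(6LEI) = 348.7/EI
  span BC: point load 148.5 at a = 1.8: Pab(L + b)/(6LEI) = 74.84/EI
  relative rotation θ_0 = (348.7 + 74.84)/EI = 423.6/EI
A unit hogging moment at B produces rotation L₁/(3EI) + L₂/(3EI) = 4.1/EI.
Compatibility: M_B·(L₁+L₂)/(3EI) = θ_0, giving M_B = 103.3 kN·m (hogging).

M_B = 103.3 kN·m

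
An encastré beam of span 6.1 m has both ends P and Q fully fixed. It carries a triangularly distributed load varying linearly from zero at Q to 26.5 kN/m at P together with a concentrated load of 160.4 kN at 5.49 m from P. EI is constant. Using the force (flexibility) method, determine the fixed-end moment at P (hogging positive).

M_P = 58.11 kN·m

Take the two fixed-end moments M_P, M_Q as redundants; the released structure is the simple span PQ.
End rotations of the released simple span under the applied load (×1/EI):
  at P: triangular load, peak 26.5: w₀L³/(45EI) = 133.7/EI
  at Q: triangular load, peak 26.5: 7w₀L³/(360EI) = 117/EI
  at P: point load 160.4 at a = 5.49: Pab(L + b)/(6LEI) = 98.48/EI
  at Q: point load 160.4 at a = 5.49: Pab(L + a)/(6LEI) = 170.1/EI
  θ_P0 = 232.1/EI,  θ_Q0 = 287.1/EI
Flexibility coefficients: a unit moment at one end gives L/(3EI) there and L/(6EI) at the far end, so f₁₁ = f₂₂ = 2.033/EI and f₁₂ = f₂₁ = 1.017/EI.
Compatibility — zero rotation at each built-in end:
  2.033 M_P + 1.017 M_Q = 232.1
  1.017 M_P + 2.033 M_Q = 287.1
Solving the pair gives M_P = 58.11 kN·m and M_Q = 112.1 kN·m (hogging).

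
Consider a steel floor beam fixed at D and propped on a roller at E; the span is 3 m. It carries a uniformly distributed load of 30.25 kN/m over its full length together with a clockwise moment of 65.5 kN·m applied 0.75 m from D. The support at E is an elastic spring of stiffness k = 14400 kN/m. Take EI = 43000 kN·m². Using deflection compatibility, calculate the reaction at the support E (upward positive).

R_E = 36.31 kN

Take the reaction at E as the redundant and release it; the primary structure is a cantilever fixed at D.
Primary-structure tip deflection at E by superposition:
  UDL 30.25: wL⁴/(8EI) = 306.3/EI
  clockwise couple 65.5 at a = 0.75: M₀a(2L − a)/(2EI) = 129/EI
  δ_0 = 435.2/EI
Tip deflection under a unit load at E: L³/(3EI) = 9/EI.
With EI = 43000 kN·m²: δ_0 = 0.010122 m and δ_{EE} = 0.000209 m/kN.
Compatibility — the spring shortens by R_E/k under the reaction it provides: δ_0 − R_E·δ_{EE} = R_E/k. With 1/k = 0.000069 m/kN, R_E = δ_0 / (δ_{EE} + 1/k) = 0.010122 / (0.000209 + 0.000069) = 36.31 kN.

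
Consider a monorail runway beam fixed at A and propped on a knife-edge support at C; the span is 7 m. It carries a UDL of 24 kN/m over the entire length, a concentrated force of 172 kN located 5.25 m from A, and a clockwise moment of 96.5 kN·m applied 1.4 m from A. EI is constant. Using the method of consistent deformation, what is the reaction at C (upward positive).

Choose R_C as the redundant. The primary structure is the cantilever fixed at A.
Free-end deflection of the primary structure under the applied loading (downward +):
  UDL 24: wL⁴/(8EI) = 7203/EI
  point load 172 at a = 5.25: Pa²(3L − a)/(6EI) = 12444/EI
  clockwise couple 96.5 at a = 1.4: M₀a(2L − a)/(2EI) = 851.1/EI
  δ_0 = 20499/EI
Flexibility coefficient — unit upward force at C: δ_{CC} = L³/(3EI) = 114.3/EI.
The prop prevents deflection at C: R_C = δ_0/δ_{CC} = 20499/114.3 = 179.3 kN.

R_C = 179.3 kN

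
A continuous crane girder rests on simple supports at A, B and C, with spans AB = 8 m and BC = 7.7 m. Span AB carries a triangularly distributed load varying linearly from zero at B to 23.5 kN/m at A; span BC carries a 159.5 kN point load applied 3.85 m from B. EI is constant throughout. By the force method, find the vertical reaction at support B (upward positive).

R_B = 151.3 kN

Release continuity at B by inserting a hinge; the redundant is the internal moment M_B. The primary structure is two simply-supported spans AB and BC.
Discontinuity in slope at B on the released structure — sum the simple-span end rotations:
  span AB: triangular load, peak 23.5: 7w₀L³/(360EI) = 234/EI
  span BC: point load 159.5 at a = 3.85: Pab(L + b)/(6LEI) = 591/EI
  relative rotation θ_0 = (234 + 591)/EI = 825/EI
A unit hogging moment at B produces rotation L₁/(3EI) + L₂/(3EI) = 5.233/EI.
Slope continuity at B: θ_0 = M_B·5.233/EI, so M_B = 825/5.233 = 157.6 kN·m (hogging).
Span AB, ΣM about A with M_B applied at B: R_B^{AB}·8 = 250.7 + 157.6, so R_B^{AB} = 51.04 kN and R_A = 94 − 51.04 = 42.96 kN.
Span BC, ΣM about C: R_B^{BC}·7.7 = 614.1 + 157.6, so R_B^{BC} = 100.2 kN and R_C = 159.5 − 100.2 = 59.28 kN.
R_B = 51.04 + 100.2 = 151.3 kN.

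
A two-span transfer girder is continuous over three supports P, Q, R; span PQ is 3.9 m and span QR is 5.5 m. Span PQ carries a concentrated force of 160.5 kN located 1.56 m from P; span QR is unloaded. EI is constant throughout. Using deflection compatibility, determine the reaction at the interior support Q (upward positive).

Insert a hinge at Q; M_Q is the redundant, and each span becomes simply supported.
Discontinuity in slope at Q on the released structure — sum the simple-span end rotations:
  span PQ: point load 160.5 at a = 1.56: Pab(L + a)/(6LEI) = 136.7/EI
  relative rotation θ_0 = (136.7 + 0)/EI = 136.7/EI
A unit hogging moment at Q produces rotation L₁/(3EI) + L₂/(3EI) = 3.133/EI.
Compatibility: M_Q·(L₁+L₂)/(3EI) = θ_0, giving M_Q = 43.63 kN·m (hogging).
Span PQ, ΣM about P with M_Q applied at Q: R_Q^{PQ}·3.9 = 250.4 + 43.63, so R_Q^{PQ} = 75.39 kN and R_P = 160.5 − 75.39 = 85.11 kN.
Span QR, ΣM about R: R_Q^{QR}·5.5 = 0 + 43.63, so R_Q^{QR} = 7.933 kN and R_R = 0 − 7.933 = -7.933 kN.
R_Q = 75.39 + 7.933 = 83.32 kN.

R_Q = 83.32 kN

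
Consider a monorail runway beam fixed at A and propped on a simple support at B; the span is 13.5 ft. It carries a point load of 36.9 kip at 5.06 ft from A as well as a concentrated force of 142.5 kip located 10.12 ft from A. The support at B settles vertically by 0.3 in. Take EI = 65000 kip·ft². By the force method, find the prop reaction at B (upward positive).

R_B = 94.92 kip

Take the reaction at B as the redundant and release it; the primary structure is a cantilever fixed at A.
Primary-structure tip deflection at B by superposition:
  point load 36.9 at a = 5.06: Pa²(3L − a)/(6EI) = 5580/EI
  point load 142.5 at a = 10.12: Pa²(3L − a)/(6EI) = 73895/EI
  δ_0 = 79475/EI
Tip deflection under a unit load at B: L³/(3EI) = 820.1/EI.
With EI = 65000 kip·ft²: δ_0 = 1.2227 ft and δ_{BB} = 0.012617 ft/kip.
Compatibility — the beam at B must follow the support down by 0.025 ft: δ_0 − R_B·δ_{BB} = 0.025, so R_B = (1.2227 − 0.025)/0.012617 = 94.92 kip.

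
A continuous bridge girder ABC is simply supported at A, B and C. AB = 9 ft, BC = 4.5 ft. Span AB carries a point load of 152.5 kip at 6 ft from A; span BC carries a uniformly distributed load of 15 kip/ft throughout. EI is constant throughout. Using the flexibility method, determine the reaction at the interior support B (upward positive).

R_B = 196.1 kip

Release continuity at B by inserting a hinge; the redundant is the internal moment M_B. The primary structure is two simply-supported spans AB and BC.
Discontinuity in slope at B on the released structure — sum the simple-span end rotations:
  span AB: point load 152.5 at a = 6: Pab(L + a)/(6LEI) = 762.5/EI
  span BC: UDL 15: wL³/(24EI) = 56.95/EI
  relative rotation θ_0 = (762.5 + 56.95)/EI = 819.5/EI
A unit hogging moment at B produces rotation L₁/(3EI) + L₂/(3EI) = 4.5/EI.
Compatibility: M_B·(L₁+L₂)/(3EI) = θ_0, giving M_B = 182.1 kip·ft (hogging).
Span AB, ΣM about A with M_B applied at B: R_B^{AB}·9 = 915 + 182.1, so R_B^{AB} = 121.9 kip and R_A = 152.5 − 121.9 = 30.6 kip.
Span BC, ΣM about C: R_B^{BC}·4.5 = 151.9 + 182.1, so R_B^{BC} = 74.22 kip and R_C = 67.5 − 74.22 = -6.717 kip.
R_B = 121.9 + 74.22 = 196.1 kip.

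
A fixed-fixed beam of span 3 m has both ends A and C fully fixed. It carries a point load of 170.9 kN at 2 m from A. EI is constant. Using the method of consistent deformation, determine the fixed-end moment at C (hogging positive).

M_C = 75.96 kN·m

Release both end moments; the primary structure is a simply-supported span AC with redundants M_A and M_C.
Simple-span end rotations at A and C under the given loads:
  at A: point load 170.9 at a = 2: Pab(L + b)/(6LEI) = 75.96/EI
  at C: point load 170.9 at a = 2: Pab(L + a)/(6LEI) = 94.94/EI
  θ_A0 = 75.96/EI,  θ_C0 = 94.94/EI
Flexibility coefficients: a unit moment at one end gives L/(3EI) there and L/(6EI) at the far end, so f₁₁ = f₂₂ = 1/EI and f₁₂ = f₂₁ = 0.5/EI.
Compatibility — zero rotation at each built-in end:
  1 M_A + 0.5 M_C = 75.96
  0.5 M_A + 1 M_C = 94.94
Solving the pair gives M_A = 37.98 kN·m and M_C = 75.96 kN·m (hogging).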